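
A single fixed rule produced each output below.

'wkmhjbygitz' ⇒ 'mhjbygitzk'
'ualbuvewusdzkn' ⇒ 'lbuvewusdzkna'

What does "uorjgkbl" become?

rjgkblo

Looking at the pairs, the operation is to delete the first character, then move the first character to the end.
Applying both steps to "uorjgkbl": "orjgkbl", then "rjgkblo".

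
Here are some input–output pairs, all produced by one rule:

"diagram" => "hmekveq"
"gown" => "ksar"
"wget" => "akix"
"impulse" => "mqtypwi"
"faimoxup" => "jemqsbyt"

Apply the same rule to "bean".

The rule is to shift every letter 4 places forward in the alphabet (wrapping around).
Doing the same to "bean": "fier".

fier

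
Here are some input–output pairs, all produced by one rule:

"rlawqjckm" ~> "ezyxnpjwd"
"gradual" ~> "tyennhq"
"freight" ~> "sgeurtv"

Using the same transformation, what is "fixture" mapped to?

Each output is the input with this applied: shift every letter 13 places forward in the alphabet (wrapping around) — i.e. ROT13, then take characters alternately from the front and the back (1st, last, 2nd, 2nd-last, ...).
On "fixture": the first step gives "svkgher", and the second then gives "srvekhg".

srvekhg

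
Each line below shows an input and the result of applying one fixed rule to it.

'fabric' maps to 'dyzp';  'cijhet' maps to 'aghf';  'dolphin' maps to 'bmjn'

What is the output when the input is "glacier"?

ejya

Each output is the input with this applied: shift every letter 2 places backward in the alphabet (wrapping around), then keep only the first 4 characters.
For "glacier", step one produces "ejyagcp"; step two turns that into "ejya".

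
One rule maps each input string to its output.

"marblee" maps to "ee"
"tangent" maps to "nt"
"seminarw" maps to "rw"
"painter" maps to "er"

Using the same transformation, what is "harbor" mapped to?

or

Each output is the input with this applied: keep only the last 2 characters.
Doing the same to "harbor": "or".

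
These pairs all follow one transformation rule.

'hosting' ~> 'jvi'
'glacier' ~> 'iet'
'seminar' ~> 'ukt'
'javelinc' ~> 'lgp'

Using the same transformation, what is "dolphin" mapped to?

The rule is to keep one character in every 3, starting at position 1 (positions 1st, 4th, 7th, ...), then shift every letter 2 places forward in the alphabet (wrapping around).
On "dolphin": the first step gives "dpn", and the second then gives "frp".

frp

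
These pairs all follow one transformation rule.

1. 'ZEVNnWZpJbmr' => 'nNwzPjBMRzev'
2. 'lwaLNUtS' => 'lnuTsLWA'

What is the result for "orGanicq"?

Looking at the pairs, the operation is to move the first 3 characters to the end (rotate left by 3), then flip the case of every letter.
Starting from "orGanicq": after the first operation, "anicqorG"; after the second, "ANICQORg".
(Check on "lwaLNUtS": → "LNUtSlwa" → "lnuTsLWA" ✓)

ANICQORg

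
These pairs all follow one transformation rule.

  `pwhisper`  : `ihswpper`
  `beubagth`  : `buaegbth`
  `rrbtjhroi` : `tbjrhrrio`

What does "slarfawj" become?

The rule is to move the first 3 characters to the end (rotate left by 3), then take characters alternately from the front and the back (1st, last, 2nd, 2nd-last, ...).
For "slarfawj", step one produces "rfawjsla"; step two turns that into "raflaswj".

raflaswj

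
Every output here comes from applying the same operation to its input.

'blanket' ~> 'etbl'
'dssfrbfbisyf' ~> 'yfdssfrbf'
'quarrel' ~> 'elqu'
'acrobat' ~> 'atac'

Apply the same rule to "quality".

What's happening: move the last 2 characters to the front (rotate right by 2), then delete the last 3 characters.
Starting from "quality": after the first operation, "tyquali"; after the second, "tyqu".
(Check on "acrobat": → "atacrob" → "atac" ✓)

tyqu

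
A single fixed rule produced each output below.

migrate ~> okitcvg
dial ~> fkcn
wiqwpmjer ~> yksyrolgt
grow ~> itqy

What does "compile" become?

What's happening: shift every letter 2 places forward in the alphabet (wrapping around).
So "compile" becomes "eqorkng".

eqorkng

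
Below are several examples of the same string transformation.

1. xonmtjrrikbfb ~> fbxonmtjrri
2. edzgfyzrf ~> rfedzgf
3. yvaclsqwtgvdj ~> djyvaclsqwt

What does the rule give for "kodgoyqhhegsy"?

The transformation: move the last 2 characters to the front (rotate right by 2), then delete the last 2 characters.
Applying that to "kodgoyqhhegsy" gives "sykodgoyqhh".

sykodgoyqhh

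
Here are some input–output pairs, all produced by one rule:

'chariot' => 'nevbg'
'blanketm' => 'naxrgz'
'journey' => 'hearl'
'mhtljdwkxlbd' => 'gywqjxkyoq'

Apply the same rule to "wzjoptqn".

wbcgda

In each case the input is transformed by: delete the first 2 characters, then shift every letter 13 places forward in the alphabet (wrapping around) — i.e. ROT13.
Starting from "wzjoptqn": after the first operation, "joptqn"; after the second, "wbcgda".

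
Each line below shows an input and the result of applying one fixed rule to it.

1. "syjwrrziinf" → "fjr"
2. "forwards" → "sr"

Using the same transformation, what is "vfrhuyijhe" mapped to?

The pattern: move the last 3 characters to the front (rotate right by 3), then keep one character in every 3, starting at position 3 (positions 3rd, 6th, 9th, ...).
Starting from "vfrhuyijhe": after the first operation, "jhevfrhuyi"; after the second, "ery".

ery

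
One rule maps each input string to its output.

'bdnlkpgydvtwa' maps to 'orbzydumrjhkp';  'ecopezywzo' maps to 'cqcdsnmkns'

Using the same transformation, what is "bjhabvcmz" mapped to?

What's happening: shift every letter 12 places backward in the alphabet (wrapping around), then swap the first and last characters.
Applying both steps to "bjhabvcmz": "pxvopjqan", then "nxvopjqap".

nxvopjqap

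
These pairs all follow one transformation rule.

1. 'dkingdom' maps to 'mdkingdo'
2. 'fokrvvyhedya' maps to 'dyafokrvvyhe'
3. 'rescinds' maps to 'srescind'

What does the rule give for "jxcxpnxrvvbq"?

vbqjxcxpnxrv

In each case the input is transformed by: move the first 3 characters to the end (rotate left by 3), then swap the front and back halves of the string.
For "jxcxpnxrvvbq", step one produces "xpnxrvvbqjxc"; step two turns that into "vbqjxcxpnxrv".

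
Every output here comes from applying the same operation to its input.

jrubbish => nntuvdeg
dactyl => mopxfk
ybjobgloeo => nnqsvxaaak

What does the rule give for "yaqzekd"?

The transformation: sort the characters into alphabetical order, then shift every letter 12 places forward in the alphabet (wrapping around).
On "yaqzekd": the first step gives "adekqyz", and the second then gives "mpqwckl".
(Check on "dactyl": → "acdlty" → "mopxfk" ✓)

mpqwckl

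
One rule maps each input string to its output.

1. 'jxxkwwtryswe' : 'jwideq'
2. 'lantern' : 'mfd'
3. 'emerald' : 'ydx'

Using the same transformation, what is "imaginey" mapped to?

What's happening: keep every other character starting from the second (positions 2nd, 4th, 6th, ...), then shift every letter 12 places forward in the alphabet (wrapping around).
For "imaginey", step one produces "mgny"; step two turns that into "yszk".

yszk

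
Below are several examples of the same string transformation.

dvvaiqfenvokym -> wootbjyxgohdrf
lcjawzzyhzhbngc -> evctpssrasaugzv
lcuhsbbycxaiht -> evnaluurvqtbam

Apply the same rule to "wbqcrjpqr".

pujvkcijk

The transformation: shift every letter 7 places backward in the alphabet (wrapping around).
Applying that to "wbqcrjpqr" gives "pujvkcijk".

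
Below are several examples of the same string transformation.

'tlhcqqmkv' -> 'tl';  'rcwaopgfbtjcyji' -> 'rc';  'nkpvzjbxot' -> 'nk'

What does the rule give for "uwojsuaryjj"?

Looking at the pairs, the operation is to keep only the first 2 characters.
"uwojsuaryjj" → "uw".

uw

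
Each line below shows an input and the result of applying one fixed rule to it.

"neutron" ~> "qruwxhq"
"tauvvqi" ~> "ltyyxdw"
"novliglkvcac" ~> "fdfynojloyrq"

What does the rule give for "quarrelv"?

yohuudxt

Looking at the pairs, the operation is to reverse the string, then shift every letter 3 places forward in the alphabet (wrapping around).
For "quarrelv", step one produces "vlerrauq"; step two turns that into "yohuudxt".
(Check on "novliglkvcac": → "cacvklgilvon" → "fdfynojloyrq" ✓)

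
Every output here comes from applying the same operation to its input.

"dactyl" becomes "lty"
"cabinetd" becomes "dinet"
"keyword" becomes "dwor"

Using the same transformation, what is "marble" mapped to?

The rule is to delete the first 3 characters, then move the last character to the front.
So "marble" becomes "ebl".

ebl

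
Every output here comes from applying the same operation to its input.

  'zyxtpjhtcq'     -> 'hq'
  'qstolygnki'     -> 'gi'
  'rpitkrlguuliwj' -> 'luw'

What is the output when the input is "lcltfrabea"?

aa

In each case the input is transformed by: keep one character in every 3, starting at position 1 (positions 1st, 4th, 7th, ...), then delete the first 2 characters.
For "lcltfrabea", step one produces "ltaa"; step two turns that into "aa".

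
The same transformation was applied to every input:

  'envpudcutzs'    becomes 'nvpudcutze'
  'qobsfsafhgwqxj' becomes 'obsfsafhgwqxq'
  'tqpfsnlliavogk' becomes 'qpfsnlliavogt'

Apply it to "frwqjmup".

rwqjmuf

The pattern: delete the last character, then move the first character to the end.
Starting from "frwqjmup": after the first operation, "frwqjmu"; after the second, "rwqjmuf".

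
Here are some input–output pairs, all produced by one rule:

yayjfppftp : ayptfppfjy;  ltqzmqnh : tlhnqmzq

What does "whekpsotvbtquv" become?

What's happening: reverse the string, then move the last 2 characters to the front (rotate right by 2).
Applying both steps to "whekpsotvbtquv": "vuqtbvtospkehw", then "hwvuqtbvtospke".
(Check on "ltqzmqnh": → "hnqmzqtl" → "tlhnqmzq" ✓)

hwvuqtbvtospke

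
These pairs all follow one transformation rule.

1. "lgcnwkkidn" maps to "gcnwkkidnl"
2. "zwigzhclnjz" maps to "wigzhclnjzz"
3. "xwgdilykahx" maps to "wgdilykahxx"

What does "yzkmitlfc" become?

zkmitlfcy

Looking at the pairs, the operation is to move the first character to the end.
Doing the same to "yzkmitlfc": "zkmitlfcy".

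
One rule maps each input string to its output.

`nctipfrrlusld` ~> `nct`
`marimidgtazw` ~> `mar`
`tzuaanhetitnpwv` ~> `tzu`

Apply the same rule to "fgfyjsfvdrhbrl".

Rule — keep only the first 3 characters.
So "fgfyjsfvdrhbrl" becomes "fgf".

fgf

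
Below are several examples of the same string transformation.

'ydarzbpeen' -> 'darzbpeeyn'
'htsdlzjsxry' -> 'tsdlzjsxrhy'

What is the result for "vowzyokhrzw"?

owzyokhrzvw

The transformation: swap the first and last characters, then move the first character to the end.
Applying both steps to "vowzyokhrzw": "wowzyokhrzv", then "owzyokhrzvw".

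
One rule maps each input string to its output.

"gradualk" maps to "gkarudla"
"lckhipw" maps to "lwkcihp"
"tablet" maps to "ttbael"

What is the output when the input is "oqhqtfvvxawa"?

The transformation: move the last character to the front, then swap each adjacent pair of characters (1↔2, 3↔4, ...).
Applying both steps to "oqhqtfvvxawa": "aoqhqtfvvxaw", then "oahqtqvfxvwa".
(Check on "lckhipw": → "wlckhip" → "lwkcihp" ✓)

oahqtqvfxvwa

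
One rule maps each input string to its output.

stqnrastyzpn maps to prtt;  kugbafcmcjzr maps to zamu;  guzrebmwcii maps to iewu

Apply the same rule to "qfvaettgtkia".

Looking at the pairs, the operation is to keep one character in every 3, starting at position 2 (positions 2nd, 5th, 8th, ...), then swap the first and last characters.
On "qfvaettgtkia": the first step gives "fegi", and the second then gives "iegf".

iegf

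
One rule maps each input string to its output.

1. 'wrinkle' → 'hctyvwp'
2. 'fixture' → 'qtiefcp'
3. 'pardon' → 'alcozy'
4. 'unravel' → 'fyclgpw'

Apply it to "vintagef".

gtyelrpq

Each output is the input with this applied: shift every letter 11 places forward in the alphabet (wrapping around).
On "vintagef" that produces "gtyelrpq".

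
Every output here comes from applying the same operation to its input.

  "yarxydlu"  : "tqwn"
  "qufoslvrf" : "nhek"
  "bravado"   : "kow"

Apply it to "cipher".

Looking at the pairs, the operation is to keep every other character starting from the second (positions 2nd, 4th, 6th, ...), then shift every letter 7 places backward in the alphabet (wrapping around).
For "cipher", step one produces "ihr"; step two turns that into "bak".
(Check on "bravado": → "rvd" → "kow" ✓)

bak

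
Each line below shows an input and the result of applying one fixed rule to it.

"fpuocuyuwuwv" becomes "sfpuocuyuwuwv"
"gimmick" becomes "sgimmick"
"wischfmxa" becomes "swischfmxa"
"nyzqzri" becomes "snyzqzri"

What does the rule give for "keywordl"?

What's happening: prepend "s".
Applying that to "keywordl" gives "skeywordl".

skeywordl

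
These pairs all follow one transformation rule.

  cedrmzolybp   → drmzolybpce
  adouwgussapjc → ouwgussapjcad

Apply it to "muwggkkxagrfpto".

wggkkxagrfptomu

Each output is the input with this applied: move the first 2 characters to the end (rotate left by 2).
For "muwggkkxagrfpto" the result is "wggkkxagrfptomu".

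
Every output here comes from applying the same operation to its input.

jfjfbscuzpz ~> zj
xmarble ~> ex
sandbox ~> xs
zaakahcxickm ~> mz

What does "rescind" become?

What's happening: move the last character to the front, then keep only the first 2 characters.
Starting from "rescind": after the first operation, "drescin"; after the second, "dr".

dr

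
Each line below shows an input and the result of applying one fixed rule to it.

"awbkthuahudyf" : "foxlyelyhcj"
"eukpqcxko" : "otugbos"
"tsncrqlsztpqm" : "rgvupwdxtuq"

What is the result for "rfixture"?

In each case the input is transformed by: delete the first 2 characters, then shift every letter 4 places forward in the alphabet (wrapping around).
Starting from "rfixture": after the first operation, "ixture"; after the second, "mbxyvi".

mbxyvi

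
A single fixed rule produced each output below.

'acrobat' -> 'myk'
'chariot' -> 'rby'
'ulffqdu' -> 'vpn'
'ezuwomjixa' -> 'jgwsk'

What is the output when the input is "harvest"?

kfc

Rule — keep every other character starting from the second (positions 2nd, 4th, 6th, ...), then shift every letter 10 places forward in the alphabet (wrapping around).
Applying that to "harvest" gives "kfc".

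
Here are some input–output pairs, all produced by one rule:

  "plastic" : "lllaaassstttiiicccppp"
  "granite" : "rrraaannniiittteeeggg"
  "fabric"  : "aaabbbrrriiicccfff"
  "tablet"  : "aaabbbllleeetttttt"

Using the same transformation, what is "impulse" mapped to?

mmmpppuuulllssseeeiii

The rule is to repeat every character 3 times, then move the first 3 characters to the end (rotate left by 3).
On "impulse" that produces "mmmpppuuulllssseeeiii".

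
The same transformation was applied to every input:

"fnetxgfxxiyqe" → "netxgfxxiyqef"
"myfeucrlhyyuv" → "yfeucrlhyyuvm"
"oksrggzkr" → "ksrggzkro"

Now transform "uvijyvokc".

The rule is to move the first character to the end.
For "uvijyvokc" the result is "vijyvokcu".

vijyvokcu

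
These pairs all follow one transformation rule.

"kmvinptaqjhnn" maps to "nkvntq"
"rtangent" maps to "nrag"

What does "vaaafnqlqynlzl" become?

zvafqqn

The rule is to move the last 3 characters to the front (rotate right by 3), then keep every other character starting from the second (positions 2nd, 4th, 6th, ...).
For "vaaafnqlqynlzl", step one produces "lzlvaaafnqlqyn"; step two turns that into "zvafqqn".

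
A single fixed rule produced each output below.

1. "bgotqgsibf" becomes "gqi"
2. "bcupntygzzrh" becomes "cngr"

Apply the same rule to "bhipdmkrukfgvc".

The rule is to keep one character in every 3, starting at position 2 (positions 2nd, 5th, 8th, ...).
On "bhipdmkrukfgvc" that produces "hdrfc".

hdrfc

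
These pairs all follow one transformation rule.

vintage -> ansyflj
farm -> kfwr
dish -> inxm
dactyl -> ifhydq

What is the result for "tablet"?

The transformation: shift every letter 5 places forward in the alphabet (wrapping around).
Doing the same to "tablet": "yfgqjy".

yfgqjy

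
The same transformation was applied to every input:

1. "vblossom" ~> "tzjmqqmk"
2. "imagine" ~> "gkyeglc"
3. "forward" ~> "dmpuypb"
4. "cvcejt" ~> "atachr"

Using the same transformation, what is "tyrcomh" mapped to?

Rule — shift every letter 2 places backward in the alphabet (wrapping around).
Doing the same to "tyrcomh": "rwpamkf".

rwpamkf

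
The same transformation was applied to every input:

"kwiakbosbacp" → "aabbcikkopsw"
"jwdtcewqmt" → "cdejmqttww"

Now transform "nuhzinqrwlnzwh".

In each case the input is transformed by: sort the characters into alphabetical order.
On "nuhzinqrwlnzwh" that produces "hhilnnnqruwwzz".

hhilnnnqruwwzz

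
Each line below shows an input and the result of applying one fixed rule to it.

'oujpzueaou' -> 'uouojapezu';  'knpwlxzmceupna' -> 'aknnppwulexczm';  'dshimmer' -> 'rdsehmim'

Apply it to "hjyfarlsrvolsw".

The rule is to swap the first and last characters, then take characters alternately from the front and the back (1st, last, 2nd, 2nd-last, ...).
On "hjyfarlsrvolsw": the first step gives "wjyfarlsrvolsh", and the second then gives "whjsylfoavrrls".

whjsylfoavrrls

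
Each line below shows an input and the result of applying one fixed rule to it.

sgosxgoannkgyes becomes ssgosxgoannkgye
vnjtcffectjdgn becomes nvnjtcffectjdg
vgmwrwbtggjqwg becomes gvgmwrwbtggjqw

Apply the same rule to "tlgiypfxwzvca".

Rule — move the last character to the front.
For "tlgiypfxwzvca" the result is "atlgiypfxwzvc".

atlgiypfxwzvc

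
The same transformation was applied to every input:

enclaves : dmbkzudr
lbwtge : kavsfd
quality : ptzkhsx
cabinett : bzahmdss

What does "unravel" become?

Rule — shift every letter 1 place backward in the alphabet (wrapping around).
Doing the same to "unravel": "tmqzudk".

tmqzudk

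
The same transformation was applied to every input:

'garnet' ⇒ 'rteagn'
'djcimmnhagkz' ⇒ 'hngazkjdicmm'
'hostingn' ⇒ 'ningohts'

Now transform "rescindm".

nimdercs

Looking at the pairs, the operation is to swap each adjacent pair of characters (1↔2, 3↔4, ...), then swap the front and back halves of the string.
Applying both steps to "rescindm": "ercsnimd", then "nimdercs".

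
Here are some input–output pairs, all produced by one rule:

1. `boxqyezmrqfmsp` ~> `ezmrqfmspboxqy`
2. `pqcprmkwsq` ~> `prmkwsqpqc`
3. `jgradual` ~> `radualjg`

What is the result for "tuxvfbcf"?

Each output is the input with this applied: move the last 2 characters to the front (rotate right by 2), then swap the front and back halves of the string.
For "tuxvfbcf", step one produces "cftuxvfb"; step two turns that into "xvfbcftu".

xvfbcftu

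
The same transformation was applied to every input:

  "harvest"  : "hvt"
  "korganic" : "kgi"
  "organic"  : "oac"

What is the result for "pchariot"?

pao

The rule is to keep one character in every 3, starting at position 1 (positions 1st, 4th, 7th, ...).
Doing the same to "pchariot": "pao".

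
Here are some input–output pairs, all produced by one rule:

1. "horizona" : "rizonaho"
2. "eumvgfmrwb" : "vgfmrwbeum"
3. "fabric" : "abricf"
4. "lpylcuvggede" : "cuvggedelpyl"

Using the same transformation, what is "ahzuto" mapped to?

hzutoa

The transformation: move the last 2 characters to the front (rotate right by 2), then swap the front and back halves of the string.
"ahzuto" → "toahzu" → "hzutoa".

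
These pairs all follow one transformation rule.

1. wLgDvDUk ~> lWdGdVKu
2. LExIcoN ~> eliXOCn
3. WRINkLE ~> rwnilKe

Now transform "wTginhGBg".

What's happening: swap each adjacent pair of characters (1↔2, 3↔4, ...), then flip the case of every letter.
For "wTginhGBg", step one produces "TwighnBGg"; step two turns that into "tWIGHNbgG".

tWIGHNbgG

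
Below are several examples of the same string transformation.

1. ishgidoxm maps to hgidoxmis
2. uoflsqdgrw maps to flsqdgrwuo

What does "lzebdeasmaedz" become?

What's happening: move the first 2 characters to the end (rotate left by 2).
Applying that to "lzebdeasmaedz" gives "ebdeasmaedzlz".

ebdeasmaedzlz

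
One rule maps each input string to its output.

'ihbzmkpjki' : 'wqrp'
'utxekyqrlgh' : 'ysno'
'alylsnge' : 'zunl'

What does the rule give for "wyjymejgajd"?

The transformation: shift every letter 7 places forward in the alphabet (wrapping around), then keep only the last 4 characters.
Applying both steps to "wyjymejgajd": "dfqftlqnhqk", then "nhqk".

nhqk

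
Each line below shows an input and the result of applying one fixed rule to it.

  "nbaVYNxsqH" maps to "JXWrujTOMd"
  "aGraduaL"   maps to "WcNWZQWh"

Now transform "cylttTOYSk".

YUHPPpkuoG

What's happening: shift every letter 4 places backward in the alphabet (wrapping around), then flip the case of every letter.
Starting from "cylttTOYSk": after the first operation, "yuhppPKUOg"; after the second, "YUHPPpkuoG".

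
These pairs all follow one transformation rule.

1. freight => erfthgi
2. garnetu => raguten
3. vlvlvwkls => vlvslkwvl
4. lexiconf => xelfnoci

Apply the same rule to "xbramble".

rbxelbma

What's happening: reverse the string, then move the last 3 characters to the front (rotate right by 3).
Working it through for "xbramble": intermediate "elbmarbx", final "rbxelbma".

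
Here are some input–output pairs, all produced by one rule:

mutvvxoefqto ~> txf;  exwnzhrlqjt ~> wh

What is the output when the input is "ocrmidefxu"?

The pattern: delete the last 3 characters, then keep one character in every 3, starting at position 3 (positions 3rd, 6th, 9th, ...).
Starting from "ocrmidefxu": after the first operation, "ocrmide"; after the second, "rd".

rd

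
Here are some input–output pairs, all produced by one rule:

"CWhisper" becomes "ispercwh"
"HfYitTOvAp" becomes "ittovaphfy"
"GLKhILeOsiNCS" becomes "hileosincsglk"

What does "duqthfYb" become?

The rule is to move the first 3 characters to the end (rotate left by 3), then convert every letter to lowercase.
On "duqthfYb": the first step gives "thfYbduq", and the second then gives "thfybduq".

thfybduq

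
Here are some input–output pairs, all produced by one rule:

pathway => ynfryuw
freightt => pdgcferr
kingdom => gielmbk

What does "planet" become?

Looking at the pairs, the operation is to swap each adjacent pair of characters (1↔2, 3↔4, ...), then shift every letter 2 places backward in the alphabet (wrapping around).
For "planet", step one produces "lpnate"; step two turns that into "jnlyrc".

jnlyrc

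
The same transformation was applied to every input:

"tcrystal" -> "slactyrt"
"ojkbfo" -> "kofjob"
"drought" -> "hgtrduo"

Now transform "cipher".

preich

Each output is the input with this applied: swap each adjacent pair of characters (1↔2, 3↔4, ...), then move the last 3 characters to the front (rotate right by 3).
Applying that to "cipher" gives "preich".
(Check on "tcrystal": → "ctyrtsla" → "slactyrt" ✓)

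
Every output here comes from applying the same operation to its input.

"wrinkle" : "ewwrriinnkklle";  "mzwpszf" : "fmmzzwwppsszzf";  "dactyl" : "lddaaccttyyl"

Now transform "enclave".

eeennccllaavve

Rule — double every character, then move the last character to the front.
Starting from "enclave": after the first operation, "eennccllaavvee"; after the second, "eeennccllaavve".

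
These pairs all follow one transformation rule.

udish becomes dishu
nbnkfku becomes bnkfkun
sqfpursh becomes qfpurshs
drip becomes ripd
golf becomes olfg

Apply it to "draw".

rawd

Each output is the input with this applied: move the first character to the end.
Applying that to "draw" gives "rawd".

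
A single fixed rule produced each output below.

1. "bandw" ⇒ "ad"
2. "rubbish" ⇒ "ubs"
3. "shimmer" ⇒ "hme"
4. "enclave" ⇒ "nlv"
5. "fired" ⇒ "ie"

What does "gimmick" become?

Each output is the input with this applied: keep every other character starting from the second (positions 2nd, 4th, 6th, ...).
So "gimmick" becomes "imc".

imc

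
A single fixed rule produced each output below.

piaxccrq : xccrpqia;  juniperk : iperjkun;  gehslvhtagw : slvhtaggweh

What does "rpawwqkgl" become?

In each case the input is transformed by: swap the first and last characters, then move the first 3 characters to the end (rotate left by 3).
Applying both steps to "rpawwqkgl": "lpawwqkgr", then "wwqkgrlpa".

wwqkgrlpa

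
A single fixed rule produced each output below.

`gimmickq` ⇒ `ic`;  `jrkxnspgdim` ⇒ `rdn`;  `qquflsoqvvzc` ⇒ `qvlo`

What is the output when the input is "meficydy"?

ey

Rule — take characters alternately from the front and the back (1st, last, 2nd, 2nd-last, ...), then keep one character in every 3, starting at position 3 (positions 3rd, 6th, 9th, ...).
Working it through for "meficydy": intermediate "myedfyic", final "ey".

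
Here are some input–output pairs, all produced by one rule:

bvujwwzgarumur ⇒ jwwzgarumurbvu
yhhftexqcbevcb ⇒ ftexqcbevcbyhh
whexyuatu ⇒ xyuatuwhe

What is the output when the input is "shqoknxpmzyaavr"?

Looking at the pairs, the operation is to move the first 3 characters to the end (rotate left by 3).
So "shqoknxpmzyaavr" becomes "oknxpmzyaavrshq".

oknxpmzyaavrshq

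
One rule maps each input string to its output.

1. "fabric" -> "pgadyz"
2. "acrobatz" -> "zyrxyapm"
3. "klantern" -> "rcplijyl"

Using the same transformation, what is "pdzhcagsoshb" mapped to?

What's happening: swap the front and back halves of the string, then shift every letter 2 places backward in the alphabet (wrapping around).
"pdzhcagsoshb" → "gsoshbpdzhca" → "eqmqfznbxfay".
(Check on "fabric": → "ricfab" → "pgadyz" ✓)

eqmqfznbxfay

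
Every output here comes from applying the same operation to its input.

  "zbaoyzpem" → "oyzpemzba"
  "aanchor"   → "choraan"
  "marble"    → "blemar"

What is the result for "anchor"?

horanc

What's happening: move the first 3 characters to the end (rotate left by 3).
Doing the same to "anchor": "horanc".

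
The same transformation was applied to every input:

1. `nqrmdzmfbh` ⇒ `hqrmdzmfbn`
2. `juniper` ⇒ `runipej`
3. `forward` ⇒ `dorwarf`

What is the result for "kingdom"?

mingdok

Rule — swap the first and last characters.
On "kingdom" that produces "mingdok".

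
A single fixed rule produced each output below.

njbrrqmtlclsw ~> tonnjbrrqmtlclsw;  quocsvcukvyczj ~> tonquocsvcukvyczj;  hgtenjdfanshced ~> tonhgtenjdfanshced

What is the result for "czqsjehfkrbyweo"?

The transformation: prepend "ton".
Doing the same to "czqsjehfkrbyweo": "tonczqsjehfkrbyweo".

tonczqsjehfkrbyweo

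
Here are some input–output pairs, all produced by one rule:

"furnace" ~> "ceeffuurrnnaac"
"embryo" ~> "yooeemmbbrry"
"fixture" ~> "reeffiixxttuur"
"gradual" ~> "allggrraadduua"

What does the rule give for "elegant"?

Rule — double every character, then move the last 3 characters to the front (rotate right by 3).
Doing the same to "elegant": "ntteelleeggaan".

ntteelleeggaan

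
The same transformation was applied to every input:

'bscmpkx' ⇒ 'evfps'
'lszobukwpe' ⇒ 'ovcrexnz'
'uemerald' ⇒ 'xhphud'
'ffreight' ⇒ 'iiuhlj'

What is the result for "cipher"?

Rule — delete the last 2 characters, then shift every letter 3 places forward in the alphabet (wrapping around).
Working it through for "cipher": intermediate "ciph", final "flsk".

flsk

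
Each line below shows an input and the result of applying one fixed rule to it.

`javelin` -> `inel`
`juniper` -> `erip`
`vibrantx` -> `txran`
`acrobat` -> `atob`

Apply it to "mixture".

retu

In each case the input is transformed by: delete the first 3 characters, then move the last 2 characters to the front (rotate right by 2).
On "mixture": the first step gives "ture", and the second then gives "retu".
(Check on "vibrantx": → "rantx" → "txran" ✓)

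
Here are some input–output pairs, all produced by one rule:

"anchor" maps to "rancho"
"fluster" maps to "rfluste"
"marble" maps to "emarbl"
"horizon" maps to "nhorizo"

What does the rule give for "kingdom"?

mkingdo

What's happening: move the last character to the front.
On "kingdom" that produces "mkingdo".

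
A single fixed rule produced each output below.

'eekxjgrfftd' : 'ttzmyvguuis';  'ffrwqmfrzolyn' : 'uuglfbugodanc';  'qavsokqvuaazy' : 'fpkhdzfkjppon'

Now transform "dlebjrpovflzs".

satqygedkuaoh

Each output is the input with this applied: shift every letter 11 places backward in the alphabet (wrapping around).
On "dlebjrpovflzs" that produces "satqygedkuaoh".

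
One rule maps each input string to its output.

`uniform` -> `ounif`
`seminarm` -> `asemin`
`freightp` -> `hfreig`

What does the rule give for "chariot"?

The rule is to delete the last 2 characters, then move the last character to the front.
On "chariot": the first step gives "chari", and the second then gives "ichar".

ichar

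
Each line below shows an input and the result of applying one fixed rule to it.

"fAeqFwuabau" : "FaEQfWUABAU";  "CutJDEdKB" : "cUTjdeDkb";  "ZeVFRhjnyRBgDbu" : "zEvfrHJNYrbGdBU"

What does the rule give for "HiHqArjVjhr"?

The rule is to flip the case of every letter.
Doing the same to "HiHqArjVjhr": "hIhQaRJvJHR".

hIhQaRJvJHR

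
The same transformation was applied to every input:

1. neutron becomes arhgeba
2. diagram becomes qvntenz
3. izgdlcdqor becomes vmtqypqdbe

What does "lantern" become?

The rule is to shift every letter 13 places forward in the alphabet (wrapping around) — i.e. ROT13.
On "lantern" that produces "ynagrea".

ynagrea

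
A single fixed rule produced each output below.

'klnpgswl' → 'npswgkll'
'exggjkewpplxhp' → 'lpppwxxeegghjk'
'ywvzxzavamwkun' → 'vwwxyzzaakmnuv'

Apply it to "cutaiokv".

The transformation: sort the characters into alphabetical order, then swap the front and back halves of the string.
"cutaiokv" → "acikotuv" → "otuvacik".

otuvacik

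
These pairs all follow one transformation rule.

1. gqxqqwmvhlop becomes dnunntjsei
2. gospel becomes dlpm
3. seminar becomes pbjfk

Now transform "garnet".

dxok

The rule is to delete the last 2 characters, then shift every letter 3 places backward in the alphabet (wrapping around).
"garnet" → "dxok".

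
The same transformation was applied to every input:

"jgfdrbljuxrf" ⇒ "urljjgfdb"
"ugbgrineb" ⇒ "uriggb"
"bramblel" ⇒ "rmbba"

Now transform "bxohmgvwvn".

xvomhgb

What's happening: delete the last 3 characters, then sort the characters into reverse alphabetical order.
Starting from "bxohmgvwvn": after the first operation, "bxohmgv"; after the second, "xvomhgb".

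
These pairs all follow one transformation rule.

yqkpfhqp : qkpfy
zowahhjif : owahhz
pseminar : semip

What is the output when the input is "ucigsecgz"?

cigseu

The pattern: delete the last 3 characters, then move the first character to the end.
"ucigsecgz" → "ucigse" → "cigseu".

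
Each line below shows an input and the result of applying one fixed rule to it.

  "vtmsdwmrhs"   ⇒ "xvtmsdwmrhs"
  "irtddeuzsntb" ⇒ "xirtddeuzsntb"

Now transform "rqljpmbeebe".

The rule is to prepend "x".
Doing the same to "rqljpmbeebe": "xrqljpmbeebe".

xrqljpmbeebe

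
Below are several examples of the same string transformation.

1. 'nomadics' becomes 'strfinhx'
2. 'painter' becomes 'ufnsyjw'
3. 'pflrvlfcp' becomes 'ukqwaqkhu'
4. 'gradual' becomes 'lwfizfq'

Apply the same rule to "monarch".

Rule — shift every letter 5 places forward in the alphabet (wrapping around).
Applying that to "monarch" gives "rtsfwhm".

rtsfwhm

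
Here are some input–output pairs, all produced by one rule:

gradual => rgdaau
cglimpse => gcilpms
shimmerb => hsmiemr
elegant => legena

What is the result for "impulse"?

miupsl

The transformation: delete the last character, then swap each adjacent pair of characters (1↔2, 3↔4, ...).
For "impulse", step one produces "impuls"; step two turns that into "miupsl".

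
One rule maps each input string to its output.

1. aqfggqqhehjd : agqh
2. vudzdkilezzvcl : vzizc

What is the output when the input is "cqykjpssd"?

cks

What's happening: keep one character in every 3, starting at position 1 (positions 1st, 4th, 7th, ...).
"cqykjpssd" → "cks".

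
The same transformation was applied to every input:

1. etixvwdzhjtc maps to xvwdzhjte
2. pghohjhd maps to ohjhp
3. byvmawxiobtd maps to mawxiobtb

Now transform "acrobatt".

obata

The pattern: swap the first and last characters, then delete the first 3 characters.
Applying that to "acrobatt" gives "obata".
(Check on "pghohjhd": → "dghohjhp" → "ohjhp" ✓)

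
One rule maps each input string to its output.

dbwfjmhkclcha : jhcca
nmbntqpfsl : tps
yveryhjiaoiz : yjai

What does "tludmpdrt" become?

Each output is the input with this applied: keep every other character starting from the first (positions 1st, 3rd, 5th, ...), then delete the first 2 characters.
Starting from "tludmpdrt": after the first operation, "tumdt"; after the second, "mdt".
(Check on "nmbntqpfsl": → "nbtps" → "tps" ✓)

mdt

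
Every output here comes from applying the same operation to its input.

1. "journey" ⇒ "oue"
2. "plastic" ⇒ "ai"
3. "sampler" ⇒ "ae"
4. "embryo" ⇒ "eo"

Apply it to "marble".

In each case the input is transformed by: keep only the vowels.
On "marble" that produces "ae".

ae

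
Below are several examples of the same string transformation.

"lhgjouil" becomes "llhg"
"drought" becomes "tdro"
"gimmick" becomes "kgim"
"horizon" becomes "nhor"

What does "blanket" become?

tbla

In each case the input is transformed by: move the last character to the front, then keep only the first 4 characters.
On "blanket": the first step gives "tblanke", and the second then gives "tbla".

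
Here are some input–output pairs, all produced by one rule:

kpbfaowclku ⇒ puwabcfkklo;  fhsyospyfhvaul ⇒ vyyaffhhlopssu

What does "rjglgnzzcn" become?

rzzcggjlnn

What's happening: sort the characters into alphabetical order, then move the last 3 characters to the front (rotate right by 3).
On "rjglgnzzcn": the first step gives "cggjlnnrzz", and the second then gives "rzzcggjlnn".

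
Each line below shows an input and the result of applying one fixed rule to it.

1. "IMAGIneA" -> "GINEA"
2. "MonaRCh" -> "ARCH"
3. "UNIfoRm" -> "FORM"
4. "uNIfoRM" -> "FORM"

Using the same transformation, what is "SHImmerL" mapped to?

MMERL

What's happening: delete the first 3 characters, then convert every letter to uppercase.
"SHImmerL" → "MMERL".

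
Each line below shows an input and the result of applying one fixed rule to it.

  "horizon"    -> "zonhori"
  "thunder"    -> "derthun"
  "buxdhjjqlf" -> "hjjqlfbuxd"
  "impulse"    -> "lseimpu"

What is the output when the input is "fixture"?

urefixt

Each output is the input with this applied: move the first 3 characters to the end (rotate left by 3), then move the first character to the end.
Applying that to "fixture" gives "urefixt".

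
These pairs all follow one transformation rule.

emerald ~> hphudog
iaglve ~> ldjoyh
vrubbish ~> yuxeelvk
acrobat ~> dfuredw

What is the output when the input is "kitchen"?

The transformation: shift every letter 3 places forward in the alphabet (wrapping around).
On "kitchen" that produces "nlwfkhq".

nlwfkhq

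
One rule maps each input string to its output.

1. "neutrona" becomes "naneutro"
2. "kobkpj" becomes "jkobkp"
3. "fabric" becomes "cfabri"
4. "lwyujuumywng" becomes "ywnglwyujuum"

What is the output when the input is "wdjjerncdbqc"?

What's happening: move the first 2 characters to the end (rotate left by 2), then swap the front and back halves of the string.
Applying that to "wdjjerncdbqc" gives "dbqcwdjjernc".
(Check on "fabric": → "bricfa" → "cfabri" ✓)

dbqcwdjjernc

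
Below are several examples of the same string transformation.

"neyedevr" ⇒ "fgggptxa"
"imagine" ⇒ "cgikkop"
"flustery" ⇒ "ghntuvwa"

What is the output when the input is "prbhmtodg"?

dfijoqrtv

Rule — sort the characters into alphabetical order, then shift every letter 2 places forward in the alphabet (wrapping around).
On "prbhmtodg": the first step gives "bdghmoprt", and the second then gives "dfijoqrtv".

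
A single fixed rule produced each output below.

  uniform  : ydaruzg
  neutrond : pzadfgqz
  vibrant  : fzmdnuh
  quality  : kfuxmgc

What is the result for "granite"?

qfuzmds

Each output is the input with this applied: reverse the string, then shift every letter 12 places forward in the alphabet (wrapping around).
Starting from "granite": after the first operation, "etinarg"; after the second, "qfuzmds".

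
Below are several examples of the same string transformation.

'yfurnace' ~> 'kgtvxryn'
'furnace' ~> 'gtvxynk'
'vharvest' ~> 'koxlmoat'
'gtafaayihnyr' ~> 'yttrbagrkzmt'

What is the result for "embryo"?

krhxfu

In each case the input is transformed by: move the first 3 characters to the end (rotate left by 3), then shift every letter 7 places backward in the alphabet (wrapping around).
"embryo" → "ryoemb" → "krhxfu".
(Check on "furnace": → "nacefur" → "gtvxynk" ✓)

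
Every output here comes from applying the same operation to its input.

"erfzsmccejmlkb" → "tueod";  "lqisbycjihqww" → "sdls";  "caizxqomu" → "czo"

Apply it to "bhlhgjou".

jiw

The transformation: keep one character in every 3, starting at position 2 (positions 2nd, 5th, 8th, ...), then shift every letter 2 places forward in the alphabet (wrapping around).
For "bhlhgjou" the result is "jiw".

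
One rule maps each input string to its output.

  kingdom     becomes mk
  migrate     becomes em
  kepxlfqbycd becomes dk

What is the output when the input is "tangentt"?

The pattern: move the first character to the end, then keep only the last 2 characters.
For "tangentt", step one produces "angenttt"; step two turns that into "tt".

tt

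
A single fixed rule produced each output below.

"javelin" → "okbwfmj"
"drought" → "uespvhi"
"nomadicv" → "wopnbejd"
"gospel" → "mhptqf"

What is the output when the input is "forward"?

egpsxbs

Rule — shift every letter 1 place forward in the alphabet (wrapping around), then move the last character to the front.
"forward" → "gpsxbse" → "egpsxbs".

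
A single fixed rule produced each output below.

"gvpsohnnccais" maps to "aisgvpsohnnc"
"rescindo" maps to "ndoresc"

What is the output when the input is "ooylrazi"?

What's happening: move the last 3 characters to the front (rotate right by 3), then delete the last character.
For "ooylrazi", step one produces "aziooylr"; step two turns that into "aziooyl".

aziooyl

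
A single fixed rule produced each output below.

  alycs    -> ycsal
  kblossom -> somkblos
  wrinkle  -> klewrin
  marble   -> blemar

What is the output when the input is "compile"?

Each output is the input with this applied: move the last 3 characters to the front (rotate right by 3).
For "compile" the result is "ilecomp".

ilecomp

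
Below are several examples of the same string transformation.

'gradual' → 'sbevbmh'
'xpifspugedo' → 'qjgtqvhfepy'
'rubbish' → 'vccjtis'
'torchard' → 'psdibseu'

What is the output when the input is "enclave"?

The transformation: shift every letter 1 place forward in the alphabet (wrapping around), then move the first character to the end.
Applying both steps to "enclave": "fodmbwf", then "odmbwff".

odmbwff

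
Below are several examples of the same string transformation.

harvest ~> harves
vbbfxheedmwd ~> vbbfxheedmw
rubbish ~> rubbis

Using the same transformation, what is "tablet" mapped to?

table

Each output is the input with this applied: delete the last character.
On "tablet" that produces "table".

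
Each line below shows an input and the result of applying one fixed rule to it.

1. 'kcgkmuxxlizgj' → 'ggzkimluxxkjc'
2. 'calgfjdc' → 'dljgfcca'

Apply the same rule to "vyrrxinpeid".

In each case the input is transformed by: take characters alternately from the front and the back (1st, last, 2nd, 2nd-last, ...), then move the first 3 characters to the end (rotate left by 3).
"vyrrxinpeid" → "vdyirerpxni" → "irerpxnivdy".

irerpxnivdy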